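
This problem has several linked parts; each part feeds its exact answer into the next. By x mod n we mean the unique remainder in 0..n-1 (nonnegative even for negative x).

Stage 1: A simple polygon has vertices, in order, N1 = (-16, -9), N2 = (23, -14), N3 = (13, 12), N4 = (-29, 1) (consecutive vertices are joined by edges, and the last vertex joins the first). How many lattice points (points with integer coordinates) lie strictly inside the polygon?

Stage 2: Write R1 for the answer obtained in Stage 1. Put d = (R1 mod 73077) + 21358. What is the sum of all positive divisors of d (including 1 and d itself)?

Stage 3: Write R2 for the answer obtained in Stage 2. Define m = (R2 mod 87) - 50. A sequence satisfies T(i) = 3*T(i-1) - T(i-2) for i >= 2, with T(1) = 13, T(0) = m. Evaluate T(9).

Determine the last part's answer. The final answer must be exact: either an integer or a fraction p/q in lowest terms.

Stage 1: cross terms: (-16*-14 - 23*-9)=431, (23*12 - 13*-14)=458, (13*1 - -29*12)=361, (-29*-9 - -16*1)=277; twice the area = |1527| = 1527; area = 1527/2; boundary points = 1 + 2 + 1 + 1 = 5; strictly interior points = area - boundary/2 + 1 = 762; answer 762
Stage 2: R1 = 762; d = 22120; 22120 = 2^3 * 5 * 7 * 79; sigma = (1 + 2 + 4 + 8) * (1 + 5) * (1 + 7) * (1 + 79) = 15 * 6 * 8 * 80 = 57600; answer 57600
Stage 3: R2 = 57600; m = -44; T(2) = 3*(13) - 1*(-44) = 83; iterating: T(2)=83, T(3)=236, T(4)=625, T(5)=1639, T(6)=4292, T(7)=11237, T(8)=29419, T(9)=77020; answer 77020

77020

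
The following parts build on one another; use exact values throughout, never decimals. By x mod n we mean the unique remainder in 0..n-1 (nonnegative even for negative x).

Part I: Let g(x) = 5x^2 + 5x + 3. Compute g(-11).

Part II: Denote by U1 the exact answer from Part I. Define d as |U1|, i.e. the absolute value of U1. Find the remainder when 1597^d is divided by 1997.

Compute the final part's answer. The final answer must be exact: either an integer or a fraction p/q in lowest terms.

1188

Part I: 5*(-11)^2 + 5*(-11)^1 + 3 = (605) + (-55) + (3) = 553; answer 553
Part II: U1 = 553; d = 553; squarings mod 1997: 1597^1=1597, 1597^2=240, 1597^4=1684, 1597^8=116, 1597^16=1474, 1597^32=1937, 1597^64=1603, 1597^128=1467, 1597^256=1320, 1597^512=1016; 1597^553 = 1597^1 * 1597^8 * 1597^32 * 1597^512 = 1188 (mod 1997); answer 1188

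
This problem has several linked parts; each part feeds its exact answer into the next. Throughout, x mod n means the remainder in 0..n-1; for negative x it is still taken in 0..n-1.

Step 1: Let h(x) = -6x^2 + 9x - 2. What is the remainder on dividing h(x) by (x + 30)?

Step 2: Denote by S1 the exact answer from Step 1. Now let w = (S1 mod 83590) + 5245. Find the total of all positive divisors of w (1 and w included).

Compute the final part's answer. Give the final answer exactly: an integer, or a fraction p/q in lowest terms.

Step 1: remainder = value at the root: -6*(-30)^2 + 9*(-30)^1 - 2 = (-5400) + (-270) + (-2) = -5672; answer -5672
Step 2: S1 = -5672; w = 83163; 83163 = 3 * 19 * 1459; sigma = (1 + 3) * (1 + 19) * (1 + 1459) = 4 * 20 * 1460 = 116800; answer 116800

116800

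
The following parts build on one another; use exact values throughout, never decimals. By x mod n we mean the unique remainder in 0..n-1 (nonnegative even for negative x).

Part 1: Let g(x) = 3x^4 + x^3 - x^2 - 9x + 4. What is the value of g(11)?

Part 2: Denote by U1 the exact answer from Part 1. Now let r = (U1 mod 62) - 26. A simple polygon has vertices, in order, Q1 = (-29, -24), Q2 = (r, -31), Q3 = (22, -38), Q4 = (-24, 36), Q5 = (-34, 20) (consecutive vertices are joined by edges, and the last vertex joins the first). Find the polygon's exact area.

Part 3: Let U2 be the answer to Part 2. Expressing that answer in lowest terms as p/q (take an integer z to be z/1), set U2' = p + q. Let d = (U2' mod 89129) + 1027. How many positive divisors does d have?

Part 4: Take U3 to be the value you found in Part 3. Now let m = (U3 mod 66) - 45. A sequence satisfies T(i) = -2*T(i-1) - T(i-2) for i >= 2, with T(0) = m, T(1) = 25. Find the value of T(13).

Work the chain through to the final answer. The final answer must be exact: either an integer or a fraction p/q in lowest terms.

Part 1: 3*(11)^4 + 1*(11)^3 - 1*(11)^2 - 9*(11)^1 + 4 = (43923) + (1331) + (-121) + (-99) + (4) = 45038; answer 45038
Part 2: U1 = 45038; r = 0; cross terms: (-29*-31 - 0*-24)=899, (0*-38 - 22*-31)=682, (22*36 - -24*-38)=-120, (-24*20 - -34*36)=744, (-34*-24 - -29*20)=1396; twice the area = |3601| = 3601; area = 3601/2; answer 3601/2
Part 3: U2 = 3601/2; threaded value p + q = 3603; d = 4630; 4630 = 2 * 5 * 463; number of divisors = (1+1) * (1+1) * (1+1) = 8; answer 8
Part 4: U3 = 8; m = -37; T(2) = -2*(25) - 1*(-37) = -13; iterating: T(2)=-13, T(3)=1, T(4)=11, T(5)=-23, T(6)=35, T(7)=-47, T(8)=59, T(9)=-71, T(10)=83, T(11)=-95, T(12)=107, T(13)=-119; answer -119

-119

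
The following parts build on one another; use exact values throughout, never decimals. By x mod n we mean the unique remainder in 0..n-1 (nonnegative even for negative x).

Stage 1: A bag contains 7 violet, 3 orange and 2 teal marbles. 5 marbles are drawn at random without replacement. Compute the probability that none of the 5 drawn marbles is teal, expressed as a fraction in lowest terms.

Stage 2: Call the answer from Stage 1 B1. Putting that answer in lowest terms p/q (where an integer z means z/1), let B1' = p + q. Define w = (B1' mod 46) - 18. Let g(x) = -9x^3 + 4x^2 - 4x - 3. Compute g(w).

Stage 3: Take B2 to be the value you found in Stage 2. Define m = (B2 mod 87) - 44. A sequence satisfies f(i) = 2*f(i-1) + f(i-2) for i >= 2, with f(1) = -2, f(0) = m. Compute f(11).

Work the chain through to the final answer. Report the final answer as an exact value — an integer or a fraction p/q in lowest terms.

-47152

Stage 1: total draws C(12,5) = 792; favorable C(10,5) = 252; P = 7/22; answer 7/22
Stage 2: B1 = 7/22; threaded value p + q = 29; w = 11; -9*(11)^3 + 4*(11)^2 - 4*(11)^1 - 3 = (-11979) + (484) + (-44) + (-3) = -11542; answer -11542
Stage 3: B2 = -11542; m = -15; f(2) = 2*(-2) + 1*(-15) = -19; iterating: f(2)=-19, f(3)=-40, f(4)=-99, f(5)=-238, f(6)=-575, f(7)=-1388, f(8)=-3351, f(9)=-8090, f(10)=-19531, f(11)=-47152; answer -47152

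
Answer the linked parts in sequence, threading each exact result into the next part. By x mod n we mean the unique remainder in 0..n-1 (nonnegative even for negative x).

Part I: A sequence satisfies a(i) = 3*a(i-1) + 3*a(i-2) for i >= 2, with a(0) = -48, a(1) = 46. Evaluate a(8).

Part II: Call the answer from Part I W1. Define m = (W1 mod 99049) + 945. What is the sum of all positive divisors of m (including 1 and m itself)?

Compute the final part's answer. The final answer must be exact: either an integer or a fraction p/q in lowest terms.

112080

Part I: a(2) = 3*(46) + 3*(-48) = -6; iterating: a(2)=-6, a(3)=120, a(4)=342, a(5)=1386, a(6)=5184, a(7)=19710, a(8)=74682; answer 74682
Part II: W1 = 74682; m = 75627; 75627 = 3^3 * 2801; sigma = (1 + 3 + 9 + 27) * (1 + 2801) = 40 * 2802 = 112080; answer 112080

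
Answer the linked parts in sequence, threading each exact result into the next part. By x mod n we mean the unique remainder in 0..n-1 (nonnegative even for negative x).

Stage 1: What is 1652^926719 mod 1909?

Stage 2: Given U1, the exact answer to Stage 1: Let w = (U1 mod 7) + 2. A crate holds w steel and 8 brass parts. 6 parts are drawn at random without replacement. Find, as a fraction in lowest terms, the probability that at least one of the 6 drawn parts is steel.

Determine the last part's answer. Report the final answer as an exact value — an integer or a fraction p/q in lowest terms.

32/33

Stage 1: squarings mod 1909: 1652^1=1652, 1652^2=1143, 1652^4=693, 1652^8=1090, 1652^16=702, 1652^32=282, 1652^64=1255, 1652^128=100, 1652^256=455, 1652^512=853, 1652^1024=280, 1652^2048=131, 1652^4096=1889, 1652^8192=400, 1652^16384=1553, 1652^32768=742, 1652^65536=772, 1652^131072=376, 1652^262144=110, 1652^524288=646; 1652^926719 = 1652^1 * 1652^2 * 1652^4 * 1652^8 * 1652^16 * 1652^32 * 1652^64 * 1652^128 * 1652^256 * 1652^512 * 1652^8192 * 1652^131072 * 1652^262144 * 1652^524288 = 1640 (mod 1909); answer 1640
Stage 2: U1 = 1640; w = 4; total draws C(12,6) = 924; complement C(8,6) = 28; favorable 924 - 28 = 896; P = 32/33; answer 32/33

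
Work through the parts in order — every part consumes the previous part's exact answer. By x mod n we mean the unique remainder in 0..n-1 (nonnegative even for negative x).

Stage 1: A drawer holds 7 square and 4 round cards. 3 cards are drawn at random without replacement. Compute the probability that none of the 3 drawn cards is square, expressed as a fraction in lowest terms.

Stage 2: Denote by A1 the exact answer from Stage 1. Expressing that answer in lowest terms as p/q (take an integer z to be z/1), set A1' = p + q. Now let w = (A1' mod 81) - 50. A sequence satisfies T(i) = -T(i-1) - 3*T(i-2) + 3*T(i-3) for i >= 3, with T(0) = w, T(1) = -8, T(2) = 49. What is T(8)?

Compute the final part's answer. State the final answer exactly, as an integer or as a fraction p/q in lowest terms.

5881

Stage 1: total draws C(11,3) = 165; favorable C(4,3) = 4; P = 4/165; answer 4/165
Stage 2: A1 = 4/165; threaded value p + q = 169; w = -43; T(3) = -1*(49) - 3*(-8) + 3*(-43) = -154; iterating: T(3)=-154, T(4)=-17, T(5)=626, T(6)=-1037, T(7)=-892, T(8)=5881; answer 5881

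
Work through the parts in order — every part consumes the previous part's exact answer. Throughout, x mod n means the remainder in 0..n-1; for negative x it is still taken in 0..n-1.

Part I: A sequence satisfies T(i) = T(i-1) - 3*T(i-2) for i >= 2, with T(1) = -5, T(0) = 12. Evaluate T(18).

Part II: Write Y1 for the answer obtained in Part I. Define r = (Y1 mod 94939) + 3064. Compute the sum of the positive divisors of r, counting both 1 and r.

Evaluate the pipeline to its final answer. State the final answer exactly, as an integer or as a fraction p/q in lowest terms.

Part I: T(2) = 1*(-5) - 3*(12) = -41; iterating: T(2)=-41, T(3)=-26, T(4)=97, T(5)=175, T(6)=-116, T(7)=-641, T(8)=-293, T(9)=1630, T(10)=2509, T(11)=-2381, T(12)=-9908, T(13)=-2765, T(14)=26959, T(15)=35254, T(16)=-45623, T(17)=-151385, T(18)=-14516; answer -14516
Part II: Y1 = -14516; r = 83487; 83487 = 3 * 17 * 1637; sigma = (1 + 3) * (1 + 17) * (1 + 1637) = 4 * 18 * 1638 = 117936; answer 117936

117936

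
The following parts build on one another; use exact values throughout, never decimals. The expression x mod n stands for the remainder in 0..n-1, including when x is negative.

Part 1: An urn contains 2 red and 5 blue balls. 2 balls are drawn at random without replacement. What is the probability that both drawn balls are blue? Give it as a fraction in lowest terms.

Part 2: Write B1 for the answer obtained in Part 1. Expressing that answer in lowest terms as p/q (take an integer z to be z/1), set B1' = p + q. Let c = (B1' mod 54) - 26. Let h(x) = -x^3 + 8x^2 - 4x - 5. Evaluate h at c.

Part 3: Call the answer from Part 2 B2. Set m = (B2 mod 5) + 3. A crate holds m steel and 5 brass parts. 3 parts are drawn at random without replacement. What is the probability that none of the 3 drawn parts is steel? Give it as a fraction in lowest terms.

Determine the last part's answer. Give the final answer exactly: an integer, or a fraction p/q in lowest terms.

Part 1: total draws C(7,2) = 21; favorable C(5,2) = 10; P = 10/21; answer 10/21
Part 2: B1 = 10/21; threaded value p + q = 31; c = 5; -1*(5)^3 + 8*(5)^2 - 4*(5)^1 - 5 = (-125) + (200) + (-20) + (-5) = 50; answer 50
Part 3: B2 = 50; m = 3; total draws C(8,3) = 56; favorable C(5,3) = 10; P = 5/28; answer 5/28

5/28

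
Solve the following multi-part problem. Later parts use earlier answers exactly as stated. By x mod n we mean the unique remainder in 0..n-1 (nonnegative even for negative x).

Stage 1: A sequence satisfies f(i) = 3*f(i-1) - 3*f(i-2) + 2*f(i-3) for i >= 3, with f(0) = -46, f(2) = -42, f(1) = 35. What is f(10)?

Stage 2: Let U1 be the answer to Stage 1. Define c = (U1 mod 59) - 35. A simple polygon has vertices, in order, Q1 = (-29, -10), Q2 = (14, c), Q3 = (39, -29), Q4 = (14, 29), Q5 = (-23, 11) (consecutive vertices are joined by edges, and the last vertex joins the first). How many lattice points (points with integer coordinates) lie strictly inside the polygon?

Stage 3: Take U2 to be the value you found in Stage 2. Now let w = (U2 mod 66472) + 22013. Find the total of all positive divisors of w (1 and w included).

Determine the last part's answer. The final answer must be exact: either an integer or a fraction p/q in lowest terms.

49104

Stage 1: f(3) = 3*(-42) - 3*(35) + 2*(-46) = -323; iterating: f(3)=-323, f(4)=-773, f(5)=-1434, f(6)=-2629, f(7)=-5131, f(8)=-10374, f(9)=-20987, f(10)=-42101; answer -42101
Stage 2: U1 = -42101; c = -10; cross terms: (-29*-10 - 14*-10)=430, (14*-29 - 39*-10)=-16, (39*29 - 14*-29)=1537, (14*11 - -23*29)=821, (-23*-10 - -29*11)=549; twice the area = |3321| = 3321; area = 3321/2; boundary points = 43 + 1 + 1 + 1 + 3 = 49; strictly interior points = area - boundary/2 + 1 = 1637; answer 1637
Stage 3: U2 = 1637; w = 23650; 23650 = 2 * 5^2 * 11 * 43; sigma = (1 + 2) * (1 + 5 + 25) * (1 + 11) * (1 + 43) = 3 * 31 * 12 * 44 = 49104; answer 49104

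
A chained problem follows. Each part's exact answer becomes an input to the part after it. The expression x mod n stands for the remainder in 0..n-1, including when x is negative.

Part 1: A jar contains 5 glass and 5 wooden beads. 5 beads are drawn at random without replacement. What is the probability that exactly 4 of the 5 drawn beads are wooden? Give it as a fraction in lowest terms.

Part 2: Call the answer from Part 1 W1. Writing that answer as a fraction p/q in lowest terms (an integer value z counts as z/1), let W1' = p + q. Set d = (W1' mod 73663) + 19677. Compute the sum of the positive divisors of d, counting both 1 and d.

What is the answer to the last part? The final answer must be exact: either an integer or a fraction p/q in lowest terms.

Part 1: total draws C(10,5) = 252; favorable C(5,4)*C(5,1) = 25; P = 25/252; answer 25/252
Part 2: W1 = 25/252; threaded value p + q = 277; d = 19954; 19954 = 2 * 11 * 907; sigma = (1 + 2) * (1 + 11) * (1 + 907) = 3 * 12 * 908 = 32688; answer 32688

32688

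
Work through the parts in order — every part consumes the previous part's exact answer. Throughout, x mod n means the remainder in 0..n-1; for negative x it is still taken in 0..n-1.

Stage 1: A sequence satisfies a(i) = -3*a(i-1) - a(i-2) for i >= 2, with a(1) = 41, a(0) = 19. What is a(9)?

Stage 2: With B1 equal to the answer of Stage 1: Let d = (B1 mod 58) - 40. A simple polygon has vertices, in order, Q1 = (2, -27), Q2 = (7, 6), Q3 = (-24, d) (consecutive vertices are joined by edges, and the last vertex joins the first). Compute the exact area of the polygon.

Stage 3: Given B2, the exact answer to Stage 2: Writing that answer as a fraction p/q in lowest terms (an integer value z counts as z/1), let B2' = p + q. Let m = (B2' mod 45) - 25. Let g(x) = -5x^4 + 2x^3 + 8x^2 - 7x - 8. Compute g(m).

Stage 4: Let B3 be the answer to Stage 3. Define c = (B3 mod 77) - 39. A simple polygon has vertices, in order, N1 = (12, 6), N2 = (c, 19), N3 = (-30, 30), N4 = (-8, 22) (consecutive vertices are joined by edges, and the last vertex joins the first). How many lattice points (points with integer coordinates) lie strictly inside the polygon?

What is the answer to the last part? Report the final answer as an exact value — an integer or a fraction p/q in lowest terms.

Stage 1: a(2) = -3*(41) - 1*(19) = -142; iterating: a(2)=-142, a(3)=385, a(4)=-1013, a(5)=2654, a(6)=-6949, a(7)=18193, a(8)=-47630, a(9)=124697; answer 124697
Stage 2: B1 = 124697; d = 15; cross terms: (2*6 - 7*-27)=201, (7*15 - -24*6)=249, (-24*-27 - 2*15)=618; twice the area = |1068| = 1068; area = 534; answer 534
Stage 3: B2 = 534; threaded value p + q = 535; m = 15; -5*(15)^4 + 2*(15)^3 + 8*(15)^2 - 7*(15)^1 - 8 = (-253125) + (6750) + (1800) + (-105) + (-8) = -244688; answer -244688
Stage 4: B3 = -244688; c = -21; cross terms: (12*19 - -21*6)=354, (-21*30 - -30*19)=-60, (-30*22 - -8*30)=-420, (-8*6 - 12*22)=-312; twice the area = |-438| = 438; area = 219; boundary points = 1 + 1 + 2 + 4 = 8; strictly interior points = area - boundary/2 + 1 = 216; answer 216

216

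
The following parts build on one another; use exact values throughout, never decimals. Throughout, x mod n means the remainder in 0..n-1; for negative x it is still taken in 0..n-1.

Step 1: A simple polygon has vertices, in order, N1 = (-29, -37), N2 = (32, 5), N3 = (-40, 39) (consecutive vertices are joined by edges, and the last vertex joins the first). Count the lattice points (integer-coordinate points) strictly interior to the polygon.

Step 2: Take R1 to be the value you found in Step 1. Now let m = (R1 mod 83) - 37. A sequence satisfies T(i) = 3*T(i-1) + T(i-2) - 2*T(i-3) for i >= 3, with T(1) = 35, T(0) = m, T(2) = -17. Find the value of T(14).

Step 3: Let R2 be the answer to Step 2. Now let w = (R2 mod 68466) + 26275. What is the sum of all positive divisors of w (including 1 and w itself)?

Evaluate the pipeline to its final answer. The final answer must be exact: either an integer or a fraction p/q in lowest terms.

268128

Step 1: cross terms: (-29*5 - 32*-37)=1039, (32*39 - -40*5)=1448, (-40*-37 - -29*39)=2611; twice the area = |5098| = 5098; area = 2549; boundary points = 1 + 2 + 1 = 4; strictly interior points = area - boundary/2 + 1 = 2548; answer 2548
Step 2: R1 = 2548; m = 21; T(3) = 3*(-17) + 1*(35) - 2*(21) = -58; iterating: T(3)=-58, T(4)=-261, T(5)=-807, T(6)=-2566, T(7)=-7983, T(8)=-24901, T(9)=-77554, T(10)=-241597, T(11)=-752543, T(12)=-2344118, T(13)=-7301703, T(14)=-22744141; answer -22744141
Step 3: R2 = -22744141; w = 81312; 81312 = 2^5 * 3 * 7 * 11^2; sigma = (1 + 2 + 4 + 8 + 16 + 32) * (1 + 3) * (1 + 7) * (1 + 11 + 121) = 63 * 4 * 8 * 133 = 268128; answer 268128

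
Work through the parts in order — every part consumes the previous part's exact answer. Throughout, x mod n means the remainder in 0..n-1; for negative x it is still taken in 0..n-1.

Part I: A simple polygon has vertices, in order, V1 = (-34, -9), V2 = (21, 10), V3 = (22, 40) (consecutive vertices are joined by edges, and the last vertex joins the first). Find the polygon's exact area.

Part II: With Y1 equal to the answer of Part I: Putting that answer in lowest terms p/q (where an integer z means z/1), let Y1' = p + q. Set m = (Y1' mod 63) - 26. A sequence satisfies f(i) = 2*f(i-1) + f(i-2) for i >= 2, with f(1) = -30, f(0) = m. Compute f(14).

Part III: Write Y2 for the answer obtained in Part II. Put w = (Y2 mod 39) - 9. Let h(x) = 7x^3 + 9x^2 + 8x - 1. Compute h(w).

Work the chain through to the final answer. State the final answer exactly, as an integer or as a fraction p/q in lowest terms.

-37

Part I: cross terms: (-34*10 - 21*-9)=-151, (21*40 - 22*10)=620, (22*-9 - -34*40)=1162; twice the area = |1631| = 1631; area = 1631/2; answer 1631/2
Part II: Y1 = 1631/2; threaded value p + q = 1633; m = 32; f(2) = 2*(-30) + 1*(32) = -28; iterating: f(2)=-28, f(3)=-86, f(4)=-200, f(5)=-486, f(6)=-1172, f(7)=-2830, f(8)=-6832, f(9)=-16494, f(10)=-39820, f(11)=-96134, f(12)=-232088, f(13)=-560310, f(14)=-1352708; answer -1352708
Part III: Y2 = -1352708; w = -2; 7*(-2)^3 + 9*(-2)^2 + 8*(-2)^1 - 1 = (-56) + (36) + (-16) + (-1) = -37; answer -37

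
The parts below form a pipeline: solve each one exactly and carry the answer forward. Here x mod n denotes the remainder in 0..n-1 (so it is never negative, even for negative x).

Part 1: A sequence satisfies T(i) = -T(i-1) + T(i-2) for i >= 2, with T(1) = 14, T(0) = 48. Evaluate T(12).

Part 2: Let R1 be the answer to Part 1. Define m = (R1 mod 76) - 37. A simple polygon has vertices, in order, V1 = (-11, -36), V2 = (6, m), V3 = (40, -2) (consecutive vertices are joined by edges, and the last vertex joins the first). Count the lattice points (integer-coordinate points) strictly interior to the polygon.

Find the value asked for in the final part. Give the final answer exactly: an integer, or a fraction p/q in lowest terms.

Part 1: T(2) = -1*(14) + 1*(48) = 34; iterating: T(2)=34, T(3)=-20, T(4)=54, T(5)=-74, T(6)=128, T(7)=-202, T(8)=330, T(9)=-532, T(10)=862, T(11)=-1394, T(12)=2256; answer 2256
Part 2: R1 = 2256; m = 15; cross terms: (-11*15 - 6*-36)=51, (6*-2 - 40*15)=-612, (40*-36 - -11*-2)=-1462; twice the area = |-2023| = 2023; area = 2023/2; boundary points = 17 + 17 + 17 = 51; strictly interior points = area - boundary/2 + 1 = 987; answer 987

987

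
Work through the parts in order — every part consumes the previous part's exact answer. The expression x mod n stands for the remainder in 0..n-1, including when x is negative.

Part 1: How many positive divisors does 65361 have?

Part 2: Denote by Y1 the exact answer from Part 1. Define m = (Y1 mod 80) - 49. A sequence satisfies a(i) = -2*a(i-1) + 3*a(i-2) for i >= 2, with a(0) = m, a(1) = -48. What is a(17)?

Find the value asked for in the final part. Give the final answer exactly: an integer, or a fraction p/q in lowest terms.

-96855168

Part 1: 65361 = 3 * 21787; number of divisors = (1+1) * (1+1) = 4; answer 4
Part 2: Y1 = 4; m = -45; a(2) = -2*(-48) + 3*(-45) = -39; iterating: a(2)=-39, a(3)=-66, a(4)=15, a(5)=-228, a(6)=501, a(7)=-1686, a(8)=4875, a(9)=-14808, a(10)=44241, a(11)=-132906, a(12)=398535, a(13)=-1195788, a(14)=3587181, a(15)=-10761726, a(16)=32284995, a(17)=-96855168; answer -96855168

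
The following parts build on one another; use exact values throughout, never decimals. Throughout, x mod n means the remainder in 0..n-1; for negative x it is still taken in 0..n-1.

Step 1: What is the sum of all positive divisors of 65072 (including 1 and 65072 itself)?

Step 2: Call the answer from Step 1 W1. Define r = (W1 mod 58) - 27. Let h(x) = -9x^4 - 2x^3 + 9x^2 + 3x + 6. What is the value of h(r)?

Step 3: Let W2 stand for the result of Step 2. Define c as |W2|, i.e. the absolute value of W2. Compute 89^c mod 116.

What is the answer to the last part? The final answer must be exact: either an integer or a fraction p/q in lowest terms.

Step 1: 65072 = 2^4 * 7^2 * 83; sigma = (1 + 2 + 4 + 8 + 16) * (1 + 7 + 49) * (1 + 83) = 31 * 57 * 84 = 148428; answer 148428
Step 2: W1 = 148428; r = -21; -9*(-21)^4 - 2*(-21)^3 + 9*(-21)^2 + 3*(-21)^1 + 6 = (-1750329) + (18522) + (3969) + (-63) + (6) = -1727895; answer -1727895
Step 3: W2 = -1727895; c = 1727895; squarings mod 116: 89^1=89, 89^2=33, 89^4=45, 89^8=53, 89^16=25, 89^32=45, 89^64=53, 89^128=25, 89^256=45, 89^512=53, 89^1024=25, 89^2048=45, 89^4096=53, 89^8192=25, 89^16384=45, 89^32768=53, 89^65536=25, 89^131072=45, 89^262144=53, 89^524288=25, 89^1048576=45; 89^1727895 = 89^1 * 89^2 * 89^4 * 89^16 * 89^128 * 89^256 * 89^1024 * 89^2048 * 89^4096 * 89^16384 * 89^131072 * 89^524288 * 89^1048576 = 85 (mod 116); answer 85

85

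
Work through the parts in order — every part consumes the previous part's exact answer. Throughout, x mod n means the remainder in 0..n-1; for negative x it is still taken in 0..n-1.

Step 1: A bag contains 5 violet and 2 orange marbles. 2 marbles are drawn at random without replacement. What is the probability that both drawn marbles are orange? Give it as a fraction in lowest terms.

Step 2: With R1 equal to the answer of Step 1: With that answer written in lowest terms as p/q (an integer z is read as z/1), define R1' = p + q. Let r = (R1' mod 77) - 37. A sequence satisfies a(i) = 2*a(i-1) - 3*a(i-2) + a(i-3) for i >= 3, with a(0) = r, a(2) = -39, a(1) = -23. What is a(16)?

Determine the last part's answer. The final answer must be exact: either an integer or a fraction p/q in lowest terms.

5025

Step 1: total draws C(7,2) = 21; favorable C(2,2) = 1; P = 1/21; answer 1/21
Step 2: R1 = 1/21; threaded value p + q = 22; r = -15; a(3) = 2*(-39) - 3*(-23) + 1*(-15) = -24; iterating: a(3)=-24, a(4)=46, a(5)=125, a(6)=88, a(7)=-153, a(8)=-445, a(9)=-343, a(10)=496, a(11)=1576, a(12)=1321, a(13)=-1590, a(14)=-5567, a(15)=-5043, a(16)=5025; answer 5025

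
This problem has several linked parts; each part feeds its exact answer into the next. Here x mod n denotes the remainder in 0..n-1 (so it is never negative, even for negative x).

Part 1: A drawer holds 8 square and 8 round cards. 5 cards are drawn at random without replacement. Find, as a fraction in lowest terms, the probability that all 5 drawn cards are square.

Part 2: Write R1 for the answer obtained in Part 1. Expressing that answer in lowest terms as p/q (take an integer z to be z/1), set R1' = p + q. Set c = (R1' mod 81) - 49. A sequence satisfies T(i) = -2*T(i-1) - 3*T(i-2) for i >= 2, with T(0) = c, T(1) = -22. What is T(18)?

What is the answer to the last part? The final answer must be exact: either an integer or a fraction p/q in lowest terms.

Part 1: total draws C(16,5) = 4368; favorable C(8,5) = 56; P = 1/78; answer 1/78
Part 2: R1 = 1/78; threaded value p + q = 79; c = 30; T(2) = -2*(-22) - 3*(30) = -46; iterating: T(2)=-46, T(3)=158, T(4)=-178, T(5)=-118, T(6)=770, T(7)=-1186, T(8)=62, T(9)=3434, T(10)=-7054, T(11)=3806, T(12)=13550, T(13)=-38518, T(14)=36386, T(15)=42782, T(16)=-194722, T(17)=261098, T(18)=61970; answer 61970

61970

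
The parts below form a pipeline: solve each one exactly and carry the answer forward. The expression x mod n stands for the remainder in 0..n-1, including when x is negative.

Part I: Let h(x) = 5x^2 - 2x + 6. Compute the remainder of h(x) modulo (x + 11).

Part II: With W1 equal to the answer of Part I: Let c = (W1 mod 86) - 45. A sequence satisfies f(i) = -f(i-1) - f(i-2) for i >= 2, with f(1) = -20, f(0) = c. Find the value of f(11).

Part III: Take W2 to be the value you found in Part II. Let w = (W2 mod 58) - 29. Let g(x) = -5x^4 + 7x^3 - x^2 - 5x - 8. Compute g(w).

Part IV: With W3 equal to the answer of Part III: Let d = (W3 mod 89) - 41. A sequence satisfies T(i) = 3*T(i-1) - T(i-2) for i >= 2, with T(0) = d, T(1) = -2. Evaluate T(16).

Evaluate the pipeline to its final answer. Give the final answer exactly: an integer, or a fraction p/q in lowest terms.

24764782

Part I: remainder = value at the root: 5*(-11)^2 - 2*(-11)^1 + 6 = (605) + (22) + (6) = 633; answer 633
Part II: W1 = 633; c = -14; f(2) = -1*(-20) - 1*(-14) = 34; iterating: f(2)=34, f(3)=-14, f(4)=-20, f(5)=34, f(6)=-14, f(7)=-20, f(8)=34, f(9)=-14, f(10)=-20, f(11)=34; answer 34
Part III: W2 = 34; w = 5; -5*(5)^4 + 7*(5)^3 - 1*(5)^2 - 5*(5)^1 - 8 = (-3125) + (875) + (-25) + (-25) + (-8) = -2308; answer -2308
Part IV: W3 = -2308; d = -35; T(2) = 3*(-2) - 1*(-35) = 29; iterating: T(2)=29, T(3)=89, T(4)=238, T(5)=625, T(6)=1637, T(7)=4286, T(8)=11221, T(9)=29377, T(10)=76910, T(11)=201353, T(12)=527149, T(13)=1380094, T(14)=3613133, T(15)=9459305, T(16)=24764782; answer 24764782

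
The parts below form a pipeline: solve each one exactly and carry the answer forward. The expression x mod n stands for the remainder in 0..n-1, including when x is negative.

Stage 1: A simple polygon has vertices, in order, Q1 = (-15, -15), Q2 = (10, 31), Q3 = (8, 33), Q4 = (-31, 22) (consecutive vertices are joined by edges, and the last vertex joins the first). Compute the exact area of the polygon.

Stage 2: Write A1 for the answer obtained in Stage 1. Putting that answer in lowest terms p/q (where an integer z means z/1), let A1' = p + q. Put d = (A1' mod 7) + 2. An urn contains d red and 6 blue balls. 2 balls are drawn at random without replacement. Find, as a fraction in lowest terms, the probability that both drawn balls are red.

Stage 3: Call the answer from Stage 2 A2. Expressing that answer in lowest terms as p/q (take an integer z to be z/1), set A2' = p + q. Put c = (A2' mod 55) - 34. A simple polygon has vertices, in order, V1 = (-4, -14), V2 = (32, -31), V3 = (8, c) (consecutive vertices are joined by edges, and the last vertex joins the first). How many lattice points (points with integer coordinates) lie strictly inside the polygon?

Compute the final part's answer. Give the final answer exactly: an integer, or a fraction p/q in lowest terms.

46

Stage 1: cross terms: (-15*31 - 10*-15)=-315, (10*33 - 8*31)=82, (8*22 - -31*33)=1199, (-31*-15 - -15*22)=795; twice the area = |1761| = 1761; area = 1761/2; answer 1761/2
Stage 2: A1 = 1761/2; threaded value p + q = 1763; d = 8; total draws C(14,2) = 91; favorable C(8,2) = 28; P = 4/13; answer 4/13
Stage 3: A2 = 4/13; threaded value p + q = 17; c = -17; cross terms: (-4*-31 - 32*-14)=572, (32*-17 - 8*-31)=-296, (8*-14 - -4*-17)=-180; twice the area = |96| = 96; area = 48; boundary points = 1 + 2 + 3 = 6; strictly interior points = area - boundary/2 + 1 = 46; answer 46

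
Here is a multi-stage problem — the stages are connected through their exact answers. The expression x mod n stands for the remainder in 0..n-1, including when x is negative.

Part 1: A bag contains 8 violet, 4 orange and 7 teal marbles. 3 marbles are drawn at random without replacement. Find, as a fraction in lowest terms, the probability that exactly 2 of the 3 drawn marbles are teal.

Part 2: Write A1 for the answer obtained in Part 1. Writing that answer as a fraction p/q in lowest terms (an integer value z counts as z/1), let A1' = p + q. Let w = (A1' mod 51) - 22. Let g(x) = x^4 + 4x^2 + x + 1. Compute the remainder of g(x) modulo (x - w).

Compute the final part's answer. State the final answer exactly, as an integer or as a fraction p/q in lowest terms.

Part 1: total draws C(19,3) = 969; favorable C(7,2)*C(12,1) = 252; P = 84/323; answer 84/323
Part 2: A1 = 84/323; threaded value p + q = 407; w = 28; remainder = value at the root: 1*(28)^4 + 4*(28)^2 + 1*(28)^1 + 1 = (614656) + (3136) + (28) + (1) = 617821; answer 617821

617821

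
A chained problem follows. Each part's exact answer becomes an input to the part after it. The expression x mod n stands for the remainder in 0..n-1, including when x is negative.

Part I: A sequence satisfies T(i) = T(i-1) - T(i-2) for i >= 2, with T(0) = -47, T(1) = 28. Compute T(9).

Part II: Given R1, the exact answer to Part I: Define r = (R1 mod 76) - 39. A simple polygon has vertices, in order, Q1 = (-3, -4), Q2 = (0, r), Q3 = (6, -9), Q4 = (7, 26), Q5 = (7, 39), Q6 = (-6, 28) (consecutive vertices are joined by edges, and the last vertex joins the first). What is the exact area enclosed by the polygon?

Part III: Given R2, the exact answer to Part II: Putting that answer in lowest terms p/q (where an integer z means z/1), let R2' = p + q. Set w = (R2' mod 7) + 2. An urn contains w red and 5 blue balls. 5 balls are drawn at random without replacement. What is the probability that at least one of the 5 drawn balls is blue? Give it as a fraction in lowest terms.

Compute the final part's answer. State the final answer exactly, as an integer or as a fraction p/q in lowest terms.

Part I: T(2) = 1*(28) - 1*(-47) = 75; iterating: T(2)=75, T(3)=47, T(4)=-28, T(5)=-75, T(6)=-47, T(7)=28, T(8)=75, T(9)=47; answer 47
Part II: R1 = 47; r = 8; cross terms: (-3*8 - 0*-4)=-24, (0*-9 - 6*8)=-48, (6*26 - 7*-9)=219, (7*39 - 7*26)=91, (7*28 - -6*39)=430, (-6*-4 - -3*28)=108; twice the area = |776| = 776; area = 388; answer 388
Part III: R2 = 388; threaded value p + q = 389; w = 6; total draws C(11,5) = 462; complement C(6,5) = 6; favorable 462 - 6 = 456; P = 76/77; answer 76/77

76/77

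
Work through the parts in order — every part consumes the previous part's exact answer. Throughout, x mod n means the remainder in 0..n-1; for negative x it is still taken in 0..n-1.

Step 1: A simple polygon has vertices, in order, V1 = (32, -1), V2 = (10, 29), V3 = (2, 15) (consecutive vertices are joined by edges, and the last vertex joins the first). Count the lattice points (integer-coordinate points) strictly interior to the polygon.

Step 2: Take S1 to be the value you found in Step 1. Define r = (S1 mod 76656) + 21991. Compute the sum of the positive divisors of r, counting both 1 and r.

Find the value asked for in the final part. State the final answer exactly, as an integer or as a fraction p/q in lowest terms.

Step 1: cross terms: (32*29 - 10*-1)=938, (10*15 - 2*29)=92, (2*-1 - 32*15)=-482; twice the area = |548| = 548; area = 274; boundary points = 2 + 2 + 2 = 6; strictly interior points = area - boundary/2 + 1 = 272; answer 272
Step 2: S1 = 272; r = 22263; 22263 = 3 * 41 * 181; sigma = (1 + 3) * (1 + 41) * (1 + 181) = 4 * 42 * 182 = 30576; answer 30576

30576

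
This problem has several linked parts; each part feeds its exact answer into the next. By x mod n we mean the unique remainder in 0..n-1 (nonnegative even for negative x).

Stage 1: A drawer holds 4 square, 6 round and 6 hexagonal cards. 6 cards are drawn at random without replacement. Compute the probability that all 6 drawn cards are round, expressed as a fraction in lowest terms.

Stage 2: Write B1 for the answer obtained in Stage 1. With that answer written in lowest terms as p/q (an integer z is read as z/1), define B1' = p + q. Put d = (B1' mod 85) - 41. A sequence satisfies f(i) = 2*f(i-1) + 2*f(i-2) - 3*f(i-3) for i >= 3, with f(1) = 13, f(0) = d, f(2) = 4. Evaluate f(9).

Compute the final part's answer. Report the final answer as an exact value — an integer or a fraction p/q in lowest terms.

14284

Stage 1: total draws C(16,6) = 8008; favorable C(6,6) = 1; P = 1/8008; answer 1/8008
Stage 2: B1 = 1/8008; threaded value p + q = 8009; d = -22; f(3) = 2*(4) + 2*(13) - 3*(-22) = 100; iterating: f(3)=100, f(4)=169, f(5)=526, f(6)=1090, f(7)=2725, f(8)=6052, f(9)=14284; answer 14284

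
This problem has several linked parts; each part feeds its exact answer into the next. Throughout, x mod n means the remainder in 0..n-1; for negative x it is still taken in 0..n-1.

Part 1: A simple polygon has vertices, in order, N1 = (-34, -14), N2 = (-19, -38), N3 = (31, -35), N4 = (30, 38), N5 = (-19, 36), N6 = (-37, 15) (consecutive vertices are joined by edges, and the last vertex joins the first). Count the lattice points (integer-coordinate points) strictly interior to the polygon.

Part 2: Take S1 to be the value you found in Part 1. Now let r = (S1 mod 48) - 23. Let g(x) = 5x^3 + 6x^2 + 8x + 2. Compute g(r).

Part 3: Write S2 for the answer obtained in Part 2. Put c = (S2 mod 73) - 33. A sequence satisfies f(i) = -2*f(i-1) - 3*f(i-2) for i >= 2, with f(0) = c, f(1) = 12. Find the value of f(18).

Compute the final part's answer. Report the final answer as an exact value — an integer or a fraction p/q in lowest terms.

Part 1: cross terms: (-34*-38 - -19*-14)=1026, (-19*-35 - 31*-38)=1843, (31*38 - 30*-35)=2228, (30*36 - -19*38)=1802, (-19*15 - -37*36)=1047, (-37*-14 - -34*15)=1028; twice the area = |8974| = 8974; area = 4487; boundary points = 3 + 1 + 1 + 1 + 3 + 1 = 10; strictly interior points = area - boundary/2 + 1 = 4483; answer 4483
Part 2: S1 = 4483; r = -4; 5*(-4)^3 + 6*(-4)^2 + 8*(-4)^1 + 2 = (-320) + (96) + (-32) + (2) = -254; answer -254
Part 3: S2 = -254; c = 5; f(2) = -2*(12) - 3*(5) = -39; iterating: f(2)=-39, f(3)=42, f(4)=33, f(5)=-192, f(6)=285, f(7)=6, f(8)=-867, f(9)=1716, f(10)=-831, f(11)=-3486, f(12)=9465, f(13)=-8472, f(14)=-11451, f(15)=48318, f(16)=-62283, f(17)=-20388, f(18)=227625; answer 227625

227625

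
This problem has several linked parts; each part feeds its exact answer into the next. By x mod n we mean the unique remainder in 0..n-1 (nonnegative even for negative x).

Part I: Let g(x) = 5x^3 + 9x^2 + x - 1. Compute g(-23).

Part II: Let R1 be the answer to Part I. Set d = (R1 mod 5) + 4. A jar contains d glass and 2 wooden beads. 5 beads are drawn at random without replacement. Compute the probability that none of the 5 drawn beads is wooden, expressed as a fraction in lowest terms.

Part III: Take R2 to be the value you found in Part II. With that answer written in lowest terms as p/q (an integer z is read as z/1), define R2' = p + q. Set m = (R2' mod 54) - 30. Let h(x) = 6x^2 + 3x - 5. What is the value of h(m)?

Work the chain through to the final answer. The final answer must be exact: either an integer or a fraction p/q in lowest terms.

4

Part I: 5*(-23)^3 + 9*(-23)^2 + 1*(-23)^1 - 1 = (-60835) + (4761) + (-23) + (-1) = -56098; answer -56098
Part II: R1 = -56098; d = 6; total draws C(8,5) = 56; favorable C(6,5) = 6; P = 3/28; answer 3/28
Part III: R2 = 3/28; threaded value p + q = 31; m = 1; 6*(1)^2 + 3*(1)^1 - 5 = (6) + (3) + (-5) = 4; answer 4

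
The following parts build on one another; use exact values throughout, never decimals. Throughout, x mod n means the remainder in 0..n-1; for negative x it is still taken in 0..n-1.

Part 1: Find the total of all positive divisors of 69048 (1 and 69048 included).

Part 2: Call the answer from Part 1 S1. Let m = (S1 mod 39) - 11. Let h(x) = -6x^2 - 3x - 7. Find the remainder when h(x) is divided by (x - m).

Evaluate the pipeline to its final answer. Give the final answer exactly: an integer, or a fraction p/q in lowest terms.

-700

Part 1: 69048 = 2^3 * 3^2 * 7 * 137; sigma = (1 + 2 + 4 + 8) * (1 + 3 + 9) * (1 + 7) * (1 + 137) = 15 * 13 * 8 * 138 = 215280; answer 215280
Part 2: S1 = 215280; m = -11; remainder = value at the root: -6*(-11)^2 - 3*(-11)^1 - 7 = (-726) + (33) + (-7) = -700; answer -700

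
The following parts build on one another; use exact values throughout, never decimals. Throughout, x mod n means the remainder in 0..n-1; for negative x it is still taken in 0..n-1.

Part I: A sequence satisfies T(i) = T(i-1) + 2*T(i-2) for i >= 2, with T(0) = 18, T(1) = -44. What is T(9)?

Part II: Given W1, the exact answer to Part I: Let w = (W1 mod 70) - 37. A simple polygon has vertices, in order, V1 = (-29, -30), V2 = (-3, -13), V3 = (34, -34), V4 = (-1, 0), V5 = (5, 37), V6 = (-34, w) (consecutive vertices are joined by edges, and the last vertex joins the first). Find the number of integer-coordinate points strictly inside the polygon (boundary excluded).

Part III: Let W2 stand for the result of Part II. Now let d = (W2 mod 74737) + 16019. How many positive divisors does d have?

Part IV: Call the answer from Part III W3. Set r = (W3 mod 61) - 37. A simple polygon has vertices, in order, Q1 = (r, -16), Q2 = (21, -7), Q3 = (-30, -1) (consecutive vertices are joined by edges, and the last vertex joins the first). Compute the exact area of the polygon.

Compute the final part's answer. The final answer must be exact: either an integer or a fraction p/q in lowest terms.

Part I: T(2) = 1*(-44) + 2*(18) = -8; iterating: T(2)=-8, T(3)=-96, T(4)=-112, T(5)=-304, T(6)=-528, T(7)=-1136, T(8)=-2192, T(9)=-4464; answer -4464
Part II: W1 = -4464; w = -21; cross terms: (-29*-13 - -3*-30)=287, (-3*-34 - 34*-13)=544, (34*0 - -1*-34)=-34, (-1*37 - 5*0)=-37, (5*-21 - -34*37)=1153, (-34*-30 - -29*-21)=411; twice the area = |2324| = 2324; area = 1162; boundary points = 1 + 1 + 1 + 1 + 1 + 1 = 6; strictly interior points = area - boundary/2 + 1 = 1160; answer 1160
Part III: W2 = 1160; d = 17179; 17179 = 41 * 419; number of divisors = (1+1) * (1+1) = 4; answer 4
Part IV: W3 = 4; r = -33; cross terms: (-33*-7 - 21*-16)=567, (21*-1 - -30*-7)=-231, (-30*-16 - -33*-1)=447; twice the area = |783| = 783; area = 783/2; answer 783/2

783/2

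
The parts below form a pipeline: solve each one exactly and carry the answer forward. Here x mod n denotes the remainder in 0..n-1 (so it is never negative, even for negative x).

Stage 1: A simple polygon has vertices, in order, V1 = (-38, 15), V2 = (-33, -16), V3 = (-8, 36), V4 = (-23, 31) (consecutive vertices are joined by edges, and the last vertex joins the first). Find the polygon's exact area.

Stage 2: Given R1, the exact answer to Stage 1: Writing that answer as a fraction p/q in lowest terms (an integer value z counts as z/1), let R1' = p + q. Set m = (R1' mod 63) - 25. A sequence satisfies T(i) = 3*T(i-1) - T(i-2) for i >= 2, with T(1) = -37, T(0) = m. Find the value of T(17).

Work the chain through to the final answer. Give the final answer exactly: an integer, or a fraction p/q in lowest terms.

Stage 1: cross terms: (-38*-16 - -33*15)=1103, (-33*36 - -8*-16)=-1316, (-8*31 - -23*36)=580, (-23*15 - -38*31)=833; twice the area = |1200| = 1200; area = 600; answer 600
Stage 2: R1 = 600; threaded value p + q = 601; m = 9; T(2) = 3*(-37) - 1*(9) = -120; iterating: T(2)=-120, T(3)=-323, T(4)=-849, T(5)=-2224, T(6)=-5823, T(7)=-15245, T(8)=-39912, T(9)=-104491, T(10)=-273561, T(11)=-716192, T(12)=-1875015, T(13)=-4908853, T(14)=-12851544, T(15)=-33645779, T(16)=-88085793, T(17)=-230611600; answer -230611600

-230611600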